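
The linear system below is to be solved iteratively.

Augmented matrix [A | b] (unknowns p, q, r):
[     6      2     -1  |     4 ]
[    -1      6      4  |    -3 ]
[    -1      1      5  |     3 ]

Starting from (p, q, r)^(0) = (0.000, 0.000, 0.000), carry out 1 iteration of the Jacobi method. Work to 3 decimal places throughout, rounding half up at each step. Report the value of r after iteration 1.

0.600

Iteration 1:
  p = (4 - (2)·0.000 - (-1)·0.000) / (6) = 0.667
  q = (-3 - (-1)·0.000 - (4)·0.000) / (6) = -0.500
  r = (3 - (-1)·0.000 - (1)·0.000) / (5) = 0.600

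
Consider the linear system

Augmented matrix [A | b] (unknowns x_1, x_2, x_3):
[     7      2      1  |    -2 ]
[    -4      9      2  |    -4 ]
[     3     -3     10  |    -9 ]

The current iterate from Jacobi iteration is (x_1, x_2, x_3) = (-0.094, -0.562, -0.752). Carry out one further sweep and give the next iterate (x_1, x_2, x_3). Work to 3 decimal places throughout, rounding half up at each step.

(-0.018, -0.319, -1.040)

One sweep:
  x_1 = (-2 - (2)·-0.562 - (1)·-0.752) / (7) = -0.018
  x_2 = (-4 - (-4)·-0.094 - (2)·-0.752) / (9) = -0.319
  x_3 = (-9 - (3)·-0.094 - (-3)·-0.562) / (10) = -1.040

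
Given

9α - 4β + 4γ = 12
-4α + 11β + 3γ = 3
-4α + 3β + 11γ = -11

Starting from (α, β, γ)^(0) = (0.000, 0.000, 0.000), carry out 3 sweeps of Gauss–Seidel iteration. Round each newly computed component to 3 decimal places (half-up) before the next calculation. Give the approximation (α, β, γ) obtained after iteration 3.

Iteration 1:
  α = (12 - (-4)·0.000 - (4)·0.000) / (9) = 1.333
  β = (3 - (-4)·1.333 - (3)·0.000) / (11) = 0.757
  γ = (-11 - (-4)·1.333 - (3)·0.757) / (11) = -0.722
Iteration 2:
  α = (12 - (-4)·0.757 - (4)·-0.722) / (9) = 1.991
  β = (3 - (-4)·1.991 - (3)·-0.722) / (11) = 1.194
  γ = (-11 - (-4)·1.991 - (3)·1.194) / (11) = -0.602
Iteration 3:
  α = (12 - (-4)·1.194 - (4)·-0.602) / (9) = 2.132
  β = (3 - (-4)·2.132 - (3)·-0.602) / (11) = 1.212
  γ = (-11 - (-4)·2.132 - (3)·1.212) / (11) = -0.555

(2.132, 1.212, -0.555)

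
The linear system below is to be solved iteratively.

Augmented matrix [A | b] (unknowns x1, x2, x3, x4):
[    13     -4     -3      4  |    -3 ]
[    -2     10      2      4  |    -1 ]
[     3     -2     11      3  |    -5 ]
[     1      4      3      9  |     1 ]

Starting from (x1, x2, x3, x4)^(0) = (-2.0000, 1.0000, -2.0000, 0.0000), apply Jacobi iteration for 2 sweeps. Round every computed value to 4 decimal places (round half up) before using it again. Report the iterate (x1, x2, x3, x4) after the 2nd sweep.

Iteration 1:
  x1 = (-3 - (-4)·1.0000 - (-3)·-2.0000 - (4)·0.0000) / (13) = -0.3846
  x2 = (-1 - (-2)·-2.0000 - (2)·-2.0000 - (4)·0.0000) / (10) = -0.1000
  x3 = (-5 - (3)·-2.0000 - (-2)·1.0000 - (3)·0.0000) / (11) = 0.2727
  x4 = (1 - (1)·-2.0000 - (4)·1.0000 - (3)·-2.0000) / (9) = 0.5556
Iteration 2:
  x1 = (-3 - (-4)·-0.1000 - (-3)·0.2727 - (4)·0.5556) / (13) = -0.3696
  x2 = (-1 - (-2)·-0.3846 - (2)·0.2727 - (4)·0.5556) / (10) = -0.4537
  x3 = (-5 - (3)·-0.3846 - (-2)·-0.1000 - (3)·0.5556) / (11) = -0.5194
  x4 = (1 - (1)·-0.3846 - (4)·-0.1000 - (3)·0.2727) / (9) = 0.1074

(-0.3696, -0.4537, -0.5194, 0.1074)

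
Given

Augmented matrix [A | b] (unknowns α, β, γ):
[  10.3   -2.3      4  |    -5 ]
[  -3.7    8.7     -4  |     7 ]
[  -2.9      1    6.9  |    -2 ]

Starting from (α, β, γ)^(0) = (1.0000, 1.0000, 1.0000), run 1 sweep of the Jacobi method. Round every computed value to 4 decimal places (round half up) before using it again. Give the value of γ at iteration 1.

-0.0145

Iteration 1:
  α = (-5 - (-2.3)·1.0000 - (4)·1.0000) / (10.3) = -0.6505
  β = (7 - (-3.7)·1.0000 - (-4)·1.0000) / (8.7) = 1.6897
  γ = (-2 - (-2.9)·1.0000 - (1)·1.0000) / (6.9) = -0.0145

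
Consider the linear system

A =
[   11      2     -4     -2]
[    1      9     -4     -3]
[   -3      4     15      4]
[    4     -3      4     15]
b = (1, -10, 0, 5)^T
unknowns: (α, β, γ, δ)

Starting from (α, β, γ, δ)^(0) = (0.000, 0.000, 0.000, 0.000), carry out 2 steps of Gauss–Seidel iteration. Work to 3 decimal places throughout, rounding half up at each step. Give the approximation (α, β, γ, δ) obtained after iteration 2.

Iteration 1:
  α = (1 - (2)·0.000 - (-4)·0.000 - (-2)·0.000) / (11) = 0.091
  β = (-10 - (1)·0.091 - (-4)·0.000 - (-3)·0.000) / (9) = -1.121
  γ = (0 - (-3)·0.091 - (4)·-1.121 - (4)·0.000) / (15) = 0.317
  δ = (5 - (4)·0.091 - (-3)·-1.121 - (4)·0.317) / (15) = 0.000
Iteration 2:
  α = (1 - (2)·-1.121 - (-4)·0.317 - (-2)·0.000) / (11) = 0.410
  β = (-10 - (1)·0.410 - (-4)·0.317 - (-3)·0.000) / (9) = -1.016
  γ = (0 - (-3)·0.410 - (4)·-1.016 - (4)·0.000) / (15) = 0.353
  δ = (5 - (4)·0.410 - (-3)·-1.016 - (4)·0.353) / (15) = -0.073

(0.410, -1.016, 0.353, -0.073)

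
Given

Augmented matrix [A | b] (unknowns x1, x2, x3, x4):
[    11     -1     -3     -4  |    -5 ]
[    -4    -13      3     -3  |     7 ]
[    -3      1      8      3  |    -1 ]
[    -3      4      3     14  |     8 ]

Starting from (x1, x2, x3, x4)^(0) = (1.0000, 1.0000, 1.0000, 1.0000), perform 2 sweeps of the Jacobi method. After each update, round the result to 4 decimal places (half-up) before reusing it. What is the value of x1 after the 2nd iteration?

-0.4958

Iteration 1:
  x1 = (-5 - (-1)·1.0000 - (-3)·1.0000 - (-4)·1.0000) / (11) = 0.2727
  x2 = (7 - (-4)·1.0000 - (3)·1.0000 - (-3)·1.0000) / (-13) = -0.8462
  x3 = (-1 - (-3)·1.0000 - (1)·1.0000 - (3)·1.0000) / (8) = -0.2500
  x4 = (8 - (-3)·1.0000 - (4)·1.0000 - (3)·1.0000) / (14) = 0.2857
Iteration 2:
  x1 = (-5 - (-1)·-0.8462 - (-3)·-0.2500 - (-4)·0.2857) / (11) = -0.4958
  x2 = (7 - (-4)·0.2727 - (3)·-0.2500 - (-3)·0.2857) / (-13) = -0.7460
  x3 = (-1 - (-3)·0.2727 - (1)·-0.8462 - (3)·0.2857) / (8) = -0.0241
  x4 = (8 - (-3)·0.2727 - (4)·-0.8462 - (3)·-0.2500) / (14) = 0.9252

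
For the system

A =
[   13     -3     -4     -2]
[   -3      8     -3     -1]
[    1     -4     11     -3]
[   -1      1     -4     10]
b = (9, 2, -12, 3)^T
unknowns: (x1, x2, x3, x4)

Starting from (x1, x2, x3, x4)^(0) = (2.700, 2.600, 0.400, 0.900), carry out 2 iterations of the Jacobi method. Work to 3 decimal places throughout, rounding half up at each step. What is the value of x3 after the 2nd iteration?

-0.549

Iteration 1:
  x1 = (9 - (-3)·2.600 - (-4)·0.400 - (-2)·0.900) / (13) = 1.554
  x2 = (2 - (-3)·2.700 - (-3)·0.400 - (-1)·0.900) / (8) = 1.525
  x3 = (-12 - (1)·2.700 - (-4)·2.600 - (-3)·0.900) / (11) = -0.145
  x4 = (3 - (-1)·2.700 - (1)·2.600 - (-4)·0.400) / (10) = 0.470
Iteration 2:
  x1 = (9 - (-3)·1.525 - (-4)·-0.145 - (-2)·0.470) / (13) = 1.072
  x2 = (2 - (-3)·1.554 - (-3)·-0.145 - (-1)·0.470) / (8) = 0.837
  x3 = (-12 - (1)·1.554 - (-4)·1.525 - (-3)·0.470) / (11) = -0.549
  x4 = (3 - (-1)·1.554 - (1)·1.525 - (-4)·-0.145) / (10) = 0.245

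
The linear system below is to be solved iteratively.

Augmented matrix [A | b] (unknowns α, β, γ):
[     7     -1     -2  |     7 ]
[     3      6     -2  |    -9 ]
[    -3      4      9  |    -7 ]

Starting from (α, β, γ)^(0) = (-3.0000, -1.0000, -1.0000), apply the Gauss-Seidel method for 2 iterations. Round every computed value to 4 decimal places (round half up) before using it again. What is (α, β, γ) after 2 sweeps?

Iteration 1:
  α = (7 - (-1)·-1.0000 - (-2)·-1.0000) / (7) = 0.5714
  β = (-9 - (3)·0.5714 - (-2)·-1.0000) / (6) = -2.1190
  γ = (-7 - (-3)·0.5714 - (4)·-2.1190) / (9) = 0.3545
Iteration 2:
  α = (7 - (-1)·-2.1190 - (-2)·0.3545) / (7) = 0.7986
  β = (-9 - (3)·0.7986 - (-2)·0.3545) / (6) = -1.7811
  γ = (-7 - (-3)·0.7986 - (4)·-1.7811) / (9) = 0.2800

(0.7986, -1.7811, 0.2800)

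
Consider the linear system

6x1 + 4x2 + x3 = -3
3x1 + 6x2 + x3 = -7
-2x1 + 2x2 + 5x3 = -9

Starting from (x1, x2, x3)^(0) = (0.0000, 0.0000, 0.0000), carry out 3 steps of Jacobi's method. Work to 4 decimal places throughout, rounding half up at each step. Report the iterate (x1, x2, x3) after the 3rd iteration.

(0.1667, -1.2000, -1.3222)

Iteration 1:
  x1 = (-3 - (4)·0.0000 - (1)·0.0000) / (6) = -0.5000
  x2 = (-7 - (3)·0.0000 - (1)·0.0000) / (6) = -1.1667
  x3 = (-9 - (-2)·0.0000 - (2)·0.0000) / (5) = -1.8000
Iteration 2:
  x1 = (-3 - (4)·-1.1667 - (1)·-1.8000) / (6) = 0.5778
  x2 = (-7 - (3)·-0.5000 - (1)·-1.8000) / (6) = -0.6167
  x3 = (-9 - (-2)·-0.5000 - (2)·-1.1667) / (5) = -1.5333
Iteration 3:
  x1 = (-3 - (4)·-0.6167 - (1)·-1.5333) / (6) = 0.1667
  x2 = (-7 - (3)·0.5778 - (1)·-1.5333) / (6) = -1.2000
  x3 = (-9 - (-2)·0.5778 - (2)·-0.6167) / (5) = -1.3222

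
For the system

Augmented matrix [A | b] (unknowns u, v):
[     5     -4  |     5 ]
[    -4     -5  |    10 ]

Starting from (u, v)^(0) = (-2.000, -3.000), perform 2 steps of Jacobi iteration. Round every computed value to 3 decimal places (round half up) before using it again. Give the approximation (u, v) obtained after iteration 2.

(0.680, -0.880)

Iteration 1:
  u = (5 - (-4)·-3.000) / (5) = -1.400
  v = (10 - (-4)·-2.000) / (-5) = -0.400
Iteration 2:
  u = (5 - (-4)·-0.400) / (5) = 0.680
  v = (10 - (-4)·-1.400) / (-5) = -0.880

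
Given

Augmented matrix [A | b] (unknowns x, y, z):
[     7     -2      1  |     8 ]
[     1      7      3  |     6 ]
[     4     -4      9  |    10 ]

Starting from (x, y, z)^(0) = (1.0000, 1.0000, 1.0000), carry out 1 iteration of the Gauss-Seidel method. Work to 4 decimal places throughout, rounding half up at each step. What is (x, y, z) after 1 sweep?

Iteration 1:
  x = (8 - (-2)·1.0000 - (1)·1.0000) / (7) = 1.2857
  y = (6 - (1)·1.2857 - (3)·1.0000) / (7) = 0.2449
  z = (10 - (4)·1.2857 - (-4)·0.2449) / (9) = 0.6485

(1.2857, 0.2449, 0.6485)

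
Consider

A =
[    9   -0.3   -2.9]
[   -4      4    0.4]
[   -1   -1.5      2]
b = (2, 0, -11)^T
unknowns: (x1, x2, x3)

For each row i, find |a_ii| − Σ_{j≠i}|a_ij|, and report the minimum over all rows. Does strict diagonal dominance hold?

-0.5

row 1: |9| − (0.3+2.9) = 5.8
row 2: |4| − (4+0.4) = -0.4
row 3: |2| − (1+1.5) = -0.5
minimum over rows = -0.5 → not strictly diagonally dominant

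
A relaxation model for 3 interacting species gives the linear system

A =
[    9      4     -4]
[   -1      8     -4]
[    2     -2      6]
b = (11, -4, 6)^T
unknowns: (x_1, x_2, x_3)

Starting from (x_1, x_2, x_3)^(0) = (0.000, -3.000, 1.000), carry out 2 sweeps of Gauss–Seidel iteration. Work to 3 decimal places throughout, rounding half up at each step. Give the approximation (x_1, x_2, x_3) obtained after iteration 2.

Iteration 1:
  x_1 = (11 - (4)·-3.000 - (-4)·1.000) / (9) = 3.000
  x_2 = (-4 - (-1)·3.000 - (-4)·1.000) / (8) = 0.375
  x_3 = (6 - (2)·3.000 - (-2)·0.375) / (6) = 0.125
Iteration 2:
  x_1 = (11 - (4)·0.375 - (-4)·0.125) / (9) = 1.111
  x_2 = (-4 - (-1)·1.111 - (-4)·0.125) / (8) = -0.299
  x_3 = (6 - (2)·1.111 - (-2)·-0.299) / (6) = 0.530

(1.111, -0.299, 0.530)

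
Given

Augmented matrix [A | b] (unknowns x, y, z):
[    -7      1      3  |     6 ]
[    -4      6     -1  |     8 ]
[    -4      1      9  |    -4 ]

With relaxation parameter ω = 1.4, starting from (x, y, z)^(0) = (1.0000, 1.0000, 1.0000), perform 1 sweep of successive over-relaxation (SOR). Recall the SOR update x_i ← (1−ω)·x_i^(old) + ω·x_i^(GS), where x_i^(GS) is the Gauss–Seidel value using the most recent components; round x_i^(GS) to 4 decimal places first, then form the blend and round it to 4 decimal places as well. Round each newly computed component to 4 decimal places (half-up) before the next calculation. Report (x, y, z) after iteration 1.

(-0.8000, 0.9534, -1.6683)

Iteration 1:
  x: GS value = (6 - (1)·1.0000 - (3)·1.0000) / (-7) = -0.2857;  x ← (1−ω)·1.0000 + ω·-0.2857 = -0.8000
  y: GS value = (8 - (-4)·-0.8000 - (-1)·1.0000) / (6) = 0.9667;  y ← (1−ω)·1.0000 + ω·0.9667 = 0.9534
  z: GS value = (-4 - (-4)·-0.8000 - (1)·0.9534) / (9) = -0.9059;  z ← (1−ω)·1.0000 + ω·-0.9059 = -1.6683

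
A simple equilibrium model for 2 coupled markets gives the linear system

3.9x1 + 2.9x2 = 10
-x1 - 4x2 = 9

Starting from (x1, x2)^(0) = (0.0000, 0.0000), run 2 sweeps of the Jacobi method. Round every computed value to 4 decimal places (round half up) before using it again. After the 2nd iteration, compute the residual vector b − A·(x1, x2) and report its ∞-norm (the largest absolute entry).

1.8588

Iteration 1:
  x1 = (10 - (2.9)·0.0000) / (3.9) = 2.5641
  x2 = (9 - (-1)·0.0000) / (-4) = -2.2500
Iteration 2:
  x1 = (10 - (2.9)·-2.2500) / (3.9) = 4.2372
  x2 = (9 - (-1)·2.5641) / (-4) = -2.8910
Residual b − A·x = (1.8588, 1.6732); ∞-norm = 1.8588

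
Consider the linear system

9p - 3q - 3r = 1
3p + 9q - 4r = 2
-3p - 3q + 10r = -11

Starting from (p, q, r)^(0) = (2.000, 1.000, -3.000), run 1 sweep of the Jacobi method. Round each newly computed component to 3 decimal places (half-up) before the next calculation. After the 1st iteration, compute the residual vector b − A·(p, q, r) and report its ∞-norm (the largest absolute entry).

Iteration 1:
  p = (1 - (-3)·1.000 - (-3)·-3.000) / (9) = -0.556
  q = (2 - (3)·2.000 - (-4)·-3.000) / (9) = -1.778
  r = (-11 - (-3)·2.000 - (-3)·1.000) / (10) = -0.200
Residual b − A·x = (0.070, 18.870, -16.002); ∞-norm = 18.870

18.870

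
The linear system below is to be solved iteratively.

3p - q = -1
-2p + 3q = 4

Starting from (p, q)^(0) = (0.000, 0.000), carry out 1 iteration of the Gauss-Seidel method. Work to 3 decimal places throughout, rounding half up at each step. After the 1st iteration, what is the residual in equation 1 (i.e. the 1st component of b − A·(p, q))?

Iteration 1:
  p = (-1 - (-1)·0.000) / (3) = -0.333
  q = (4 - (-2)·-0.333) / (3) = 1.111
Residual b − A·x = (1.110, 0.001)

1.110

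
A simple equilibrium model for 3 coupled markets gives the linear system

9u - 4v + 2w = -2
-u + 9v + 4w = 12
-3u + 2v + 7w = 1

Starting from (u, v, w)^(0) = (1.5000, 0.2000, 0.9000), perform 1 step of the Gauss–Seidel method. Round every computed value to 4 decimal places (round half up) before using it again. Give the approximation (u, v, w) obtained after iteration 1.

(-0.3333, 0.8963, -0.2561)

Iteration 1:
  u = (-2 - (-4)·0.2000 - (2)·0.9000) / (9) = -0.3333
  v = (12 - (-1)·-0.3333 - (4)·0.9000) / (9) = 0.8963
  w = (1 - (-3)·-0.3333 - (2)·0.8963) / (7) = -0.2561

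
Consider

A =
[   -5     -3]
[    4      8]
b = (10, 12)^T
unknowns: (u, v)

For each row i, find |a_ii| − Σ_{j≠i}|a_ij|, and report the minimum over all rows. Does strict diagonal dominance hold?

row 1: |-5| − (3) = 2
row 2: |8| − (4) = 4
minimum over rows = 2 → strictly diagonally dominant (convergence guaranteed)

2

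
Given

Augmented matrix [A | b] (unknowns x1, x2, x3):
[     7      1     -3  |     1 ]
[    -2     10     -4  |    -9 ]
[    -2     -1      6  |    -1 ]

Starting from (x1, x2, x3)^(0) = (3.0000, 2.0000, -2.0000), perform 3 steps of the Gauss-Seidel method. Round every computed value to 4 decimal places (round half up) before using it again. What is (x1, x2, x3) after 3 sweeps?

Iteration 1:
  x1 = (1 - (1)·2.0000 - (-3)·-2.0000) / (7) = -1.0000
  x2 = (-9 - (-2)·-1.0000 - (-4)·-2.0000) / (10) = -1.9000
  x3 = (-1 - (-2)·-1.0000 - (-1)·-1.9000) / (6) = -0.8167
Iteration 2:
  x1 = (1 - (1)·-1.9000 - (-3)·-0.8167) / (7) = 0.0643
  x2 = (-9 - (-2)·0.0643 - (-4)·-0.8167) / (10) = -1.2138
  x3 = (-1 - (-2)·0.0643 - (-1)·-1.2138) / (6) = -0.3475
Iteration 3:
  x1 = (1 - (1)·-1.2138 - (-3)·-0.3475) / (7) = 0.1673
  x2 = (-9 - (-2)·0.1673 - (-4)·-0.3475) / (10) = -1.0055
  x3 = (-1 - (-2)·0.1673 - (-1)·-1.0055) / (6) = -0.2785

(0.1673, -1.0055, -0.2785)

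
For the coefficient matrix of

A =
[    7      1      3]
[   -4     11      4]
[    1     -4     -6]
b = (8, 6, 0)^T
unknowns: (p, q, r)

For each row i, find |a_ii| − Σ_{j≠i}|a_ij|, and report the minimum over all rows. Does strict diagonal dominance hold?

row 1: |7| − (1+3) = 3
row 2: |11| − (4+4) = 3
row 3: |-6| − (1+4) = 1
minimum over rows = 1 → strictly diagonally dominant (convergence guaranteed)

1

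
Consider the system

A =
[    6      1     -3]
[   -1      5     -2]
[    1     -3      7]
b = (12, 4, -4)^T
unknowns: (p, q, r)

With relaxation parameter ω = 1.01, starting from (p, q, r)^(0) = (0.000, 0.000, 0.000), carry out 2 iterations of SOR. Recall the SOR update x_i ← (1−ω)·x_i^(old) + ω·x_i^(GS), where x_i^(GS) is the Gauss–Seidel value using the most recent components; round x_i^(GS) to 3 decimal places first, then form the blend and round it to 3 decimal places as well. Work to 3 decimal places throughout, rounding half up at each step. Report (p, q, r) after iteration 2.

(1.622, 0.986, -0.381)

Iteration 1:
  p: GS value = (12 - (1)·0.000 - (-3)·0.000) / (6) = 2.000;  p ← (1−ω)·0.000 + ω·2.000 = 2.020
  q: GS value = (4 - (-1)·2.020 - (-2)·0.000) / (5) = 1.204;  q ← (1−ω)·0.000 + ω·1.204 = 1.216
  r: GS value = (-4 - (1)·2.020 - (-3)·1.216) / (7) = -0.339;  r ← (1−ω)·0.000 + ω·-0.339 = -0.342
Iteration 2:
  p: GS value = (12 - (1)·1.216 - (-3)·-0.342) / (6) = 1.626;  p ← (1−ω)·2.020 + ω·1.626 = 1.622
  q: GS value = (4 - (-1)·1.622 - (-2)·-0.342) / (5) = 0.988;  q ← (1−ω)·1.216 + ω·0.988 = 0.986
  r: GS value = (-4 - (1)·1.622 - (-3)·0.986) / (7) = -0.381;  r ← (1−ω)·-0.342 + ω·-0.381 = -0.381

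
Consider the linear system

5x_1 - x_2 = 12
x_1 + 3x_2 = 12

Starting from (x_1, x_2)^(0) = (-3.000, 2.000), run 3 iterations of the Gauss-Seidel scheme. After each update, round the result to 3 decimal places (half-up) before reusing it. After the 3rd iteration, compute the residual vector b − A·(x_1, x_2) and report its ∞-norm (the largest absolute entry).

0.005

Iteration 1:
  x_1 = (12 - (-1)·2.000) / (5) = 2.800
  x_2 = (12 - (1)·2.800) / (3) = 3.067
Iteration 2:
  x_1 = (12 - (-1)·3.067) / (5) = 3.013
  x_2 = (12 - (1)·3.013) / (3) = 2.996
Iteration 3:
  x_1 = (12 - (-1)·2.996) / (5) = 2.999
  x_2 = (12 - (1)·2.999) / (3) = 3.000
Residual b − A·x = (0.005, 0.001); ∞-norm = 0.005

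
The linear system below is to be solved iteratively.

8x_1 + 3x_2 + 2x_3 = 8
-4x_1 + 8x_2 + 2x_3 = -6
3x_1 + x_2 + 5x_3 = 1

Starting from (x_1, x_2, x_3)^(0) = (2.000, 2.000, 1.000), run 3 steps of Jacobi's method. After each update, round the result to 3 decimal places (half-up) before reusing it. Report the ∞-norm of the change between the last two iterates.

0.730

Iteration 1:
  x_1 = (8 - (3)·2.000 - (2)·1.000) / (8) = 0.000
  x_2 = (-6 - (-4)·2.000 - (2)·1.000) / (8) = 0.000
  x_3 = (1 - (3)·2.000 - (1)·2.000) / (5) = -1.400
Iteration 2:
  x_1 = (8 - (3)·0.000 - (2)·-1.400) / (8) = 1.350
  x_2 = (-6 - (-4)·0.000 - (2)·-1.400) / (8) = -0.400
  x_3 = (1 - (3)·0.000 - (1)·0.000) / (5) = 0.200
Iteration 3:
  x_1 = (8 - (3)·-0.400 - (2)·0.200) / (8) = 1.100
  x_2 = (-6 - (-4)·1.350 - (2)·0.200) / (8) = -0.125
  x_3 = (1 - (3)·1.350 - (1)·-0.400) / (5) = -0.530
Change: (-0.250, 0.275, -0.730) → max |·| = 0.730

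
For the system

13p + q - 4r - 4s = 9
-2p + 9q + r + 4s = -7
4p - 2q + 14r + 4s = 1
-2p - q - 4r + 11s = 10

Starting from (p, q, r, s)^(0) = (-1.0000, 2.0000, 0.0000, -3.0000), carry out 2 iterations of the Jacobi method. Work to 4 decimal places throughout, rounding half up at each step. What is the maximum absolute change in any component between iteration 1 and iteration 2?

Iteration 1:
  p = (9 - (1)·2.0000 - (-4)·0.0000 - (-4)·-3.0000) / (13) = -0.3846
  q = (-7 - (-2)·-1.0000 - (1)·0.0000 - (4)·-3.0000) / (9) = 0.3333
  r = (1 - (4)·-1.0000 - (-2)·2.0000 - (4)·-3.0000) / (14) = 1.5000
  s = (10 - (-2)·-1.0000 - (-1)·2.0000 - (-4)·0.0000) / (11) = 0.9091
Iteration 2:
  p = (9 - (1)·0.3333 - (-4)·1.5000 - (-4)·0.9091) / (13) = 1.4079
  q = (-7 - (-2)·-0.3846 - (1)·1.5000 - (4)·0.9091) / (9) = -1.4340
  r = (1 - (4)·-0.3846 - (-2)·0.3333 - (4)·0.9091) / (14) = -0.0308
  s = (10 - (-2)·-0.3846 - (-1)·0.3333 - (-4)·1.5000) / (11) = 1.4149
Change: (1.7925, -1.7673, -1.5308, 0.5058) → max |·| = 1.7925

1.7925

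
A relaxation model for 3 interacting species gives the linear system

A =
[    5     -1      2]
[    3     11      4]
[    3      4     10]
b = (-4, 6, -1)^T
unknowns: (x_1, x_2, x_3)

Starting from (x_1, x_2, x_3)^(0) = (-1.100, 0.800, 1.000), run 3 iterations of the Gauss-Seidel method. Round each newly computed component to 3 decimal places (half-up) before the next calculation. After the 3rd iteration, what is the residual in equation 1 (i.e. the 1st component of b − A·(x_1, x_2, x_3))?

0.145

Iteration 1:
  x_1 = (-4 - (-1)·0.800 - (2)·1.000) / (5) = -1.040
  x_2 = (6 - (3)·-1.040 - (4)·1.000) / (11) = 0.465
  x_3 = (-1 - (3)·-1.040 - (4)·0.465) / (10) = 0.026
Iteration 2:
  x_1 = (-4 - (-1)·0.465 - (2)·0.026) / (5) = -0.717
  x_2 = (6 - (3)·-0.717 - (4)·0.026) / (11) = 0.732
  x_3 = (-1 - (3)·-0.717 - (4)·0.732) / (10) = -0.178
Iteration 3:
  x_1 = (-4 - (-1)·0.732 - (2)·-0.178) / (5) = -0.582
  x_2 = (6 - (3)·-0.582 - (4)·-0.178) / (11) = 0.769
  x_3 = (-1 - (3)·-0.582 - (4)·0.769) / (10) = -0.233
Residual b − A·x = (0.145, 0.219, 0.000)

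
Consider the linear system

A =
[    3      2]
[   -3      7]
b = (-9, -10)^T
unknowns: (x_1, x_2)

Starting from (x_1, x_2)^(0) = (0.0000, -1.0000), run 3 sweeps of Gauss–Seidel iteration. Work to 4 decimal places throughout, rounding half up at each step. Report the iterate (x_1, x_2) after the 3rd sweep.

Iteration 1:
  x_1 = (-9 - (2)·-1.0000) / (3) = -2.3333
  x_2 = (-10 - (-3)·-2.3333) / (7) = -2.4286
Iteration 2:
  x_1 = (-9 - (2)·-2.4286) / (3) = -1.3809
  x_2 = (-10 - (-3)·-1.3809) / (7) = -2.0204
Iteration 3:
  x_1 = (-9 - (2)·-2.0204) / (3) = -1.6531
  x_2 = (-10 - (-3)·-1.6531) / (7) = -2.1370

(-1.6531, -2.1370)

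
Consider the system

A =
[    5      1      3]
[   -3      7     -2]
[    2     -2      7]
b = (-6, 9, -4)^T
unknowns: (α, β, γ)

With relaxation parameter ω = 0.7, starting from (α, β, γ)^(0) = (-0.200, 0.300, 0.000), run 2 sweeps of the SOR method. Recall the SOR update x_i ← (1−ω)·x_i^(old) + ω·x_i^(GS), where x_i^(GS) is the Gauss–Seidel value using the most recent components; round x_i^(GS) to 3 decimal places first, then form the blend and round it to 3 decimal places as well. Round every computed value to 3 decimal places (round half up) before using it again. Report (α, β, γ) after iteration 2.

Iteration 1:
  α: GS value = (-6 - (1)·0.300 - (3)·0.000) / (5) = -1.260;  α ← (1−ω)·-0.200 + ω·-1.260 = -0.942
  β: GS value = (9 - (-3)·-0.942 - (-2)·0.000) / (7) = 0.882;  β ← (1−ω)·0.300 + ω·0.882 = 0.707
  γ: GS value = (-4 - (2)·-0.942 - (-2)·0.707) / (7) = -0.100;  γ ← (1−ω)·0.000 + ω·-0.100 = -0.070
Iteration 2:
  α: GS value = (-6 - (1)·0.707 - (3)·-0.070) / (5) = -1.299;  α ← (1−ω)·-0.942 + ω·-1.299 = -1.192
  β: GS value = (9 - (-3)·-1.192 - (-2)·-0.070) / (7) = 0.755;  β ← (1−ω)·0.707 + ω·0.755 = 0.741
  γ: GS value = (-4 - (2)·-1.192 - (-2)·0.741) / (7) = -0.019;  γ ← (1−ω)·-0.070 + ω·-0.019 = -0.034

(-1.192, 0.741, -0.034)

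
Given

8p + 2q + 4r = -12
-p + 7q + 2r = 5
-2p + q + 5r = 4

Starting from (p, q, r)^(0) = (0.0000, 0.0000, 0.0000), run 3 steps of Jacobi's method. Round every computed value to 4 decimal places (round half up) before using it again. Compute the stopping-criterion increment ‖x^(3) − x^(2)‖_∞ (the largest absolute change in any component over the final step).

0.4822

Iteration 1:
  p = (-12 - (2)·0.0000 - (4)·0.0000) / (8) = -1.5000
  q = (5 - (-1)·0.0000 - (2)·0.0000) / (7) = 0.7143
  r = (4 - (-2)·0.0000 - (1)·0.0000) / (5) = 0.8000
Iteration 2:
  p = (-12 - (2)·0.7143 - (4)·0.8000) / (8) = -2.0786
  q = (5 - (-1)·-1.5000 - (2)·0.8000) / (7) = 0.2714
  r = (4 - (-2)·-1.5000 - (1)·0.7143) / (5) = 0.0571
Iteration 3:
  p = (-12 - (2)·0.2714 - (4)·0.0571) / (8) = -1.5964
  q = (5 - (-1)·-2.0786 - (2)·0.0571) / (7) = 0.4010
  r = (4 - (-2)·-2.0786 - (1)·0.2714) / (5) = -0.0857
Change: (0.4822, 0.1296, -0.1428) → max |·| = 0.4822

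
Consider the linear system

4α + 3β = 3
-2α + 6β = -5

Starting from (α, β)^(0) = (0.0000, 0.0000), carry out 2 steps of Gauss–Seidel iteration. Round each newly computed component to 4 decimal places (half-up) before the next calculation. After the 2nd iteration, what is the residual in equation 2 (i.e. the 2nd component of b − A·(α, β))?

Iteration 1:
  α = (3 - (3)·0.0000) / (4) = 0.7500
  β = (-5 - (-2)·0.7500) / (6) = -0.5833
Iteration 2:
  α = (3 - (3)·-0.5833) / (4) = 1.1875
  β = (-5 - (-2)·1.1875) / (6) = -0.4375
Residual b − A·x = (-0.4375, 0.0000)

0.0000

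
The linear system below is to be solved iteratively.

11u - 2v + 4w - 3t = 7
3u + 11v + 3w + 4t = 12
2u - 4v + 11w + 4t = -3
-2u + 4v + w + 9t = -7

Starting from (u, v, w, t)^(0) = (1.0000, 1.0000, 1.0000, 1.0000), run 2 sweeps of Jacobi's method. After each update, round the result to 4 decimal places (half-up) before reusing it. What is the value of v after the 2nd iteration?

Iteration 1:
  u = (7 - (-2)·1.0000 - (4)·1.0000 - (-3)·1.0000) / (11) = 0.7273
  v = (12 - (3)·1.0000 - (3)·1.0000 - (4)·1.0000) / (11) = 0.1818
  w = (-3 - (2)·1.0000 - (-4)·1.0000 - (4)·1.0000) / (11) = -0.4545
  t = (-7 - (-2)·1.0000 - (4)·1.0000 - (1)·1.0000) / (9) = -1.1111
Iteration 2:
  u = (7 - (-2)·0.1818 - (4)·-0.4545 - (-3)·-1.1111) / (11) = 0.5317
  v = (12 - (3)·0.7273 - (3)·-0.4545 - (4)·-1.1111) / (11) = 1.4205
  w = (-3 - (2)·0.7273 - (-4)·0.1818 - (4)·-1.1111) / (11) = 0.0652
  t = (-7 - (-2)·0.7273 - (4)·0.1818 - (1)·-0.4545) / (9) = -0.6465

1.4205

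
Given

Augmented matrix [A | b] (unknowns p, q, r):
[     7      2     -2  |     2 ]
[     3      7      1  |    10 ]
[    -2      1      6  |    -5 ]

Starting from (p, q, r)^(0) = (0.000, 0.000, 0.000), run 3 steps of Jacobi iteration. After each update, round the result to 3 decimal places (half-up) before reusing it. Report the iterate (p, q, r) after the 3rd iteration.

Iteration 1:
  p = (2 - (2)·0.000 - (-2)·0.000) / (7) = 0.286
  q = (10 - (3)·0.000 - (1)·0.000) / (7) = 1.429
  r = (-5 - (-2)·0.000 - (1)·0.000) / (6) = -0.833
Iteration 2:
  p = (2 - (2)·1.429 - (-2)·-0.833) / (7) = -0.361
  q = (10 - (3)·0.286 - (1)·-0.833) / (7) = 1.425
  r = (-5 - (-2)·0.286 - (1)·1.429) / (6) = -0.976
Iteration 3:
  p = (2 - (2)·1.425 - (-2)·-0.976) / (7) = -0.400
  q = (10 - (3)·-0.361 - (1)·-0.976) / (7) = 1.723
  r = (-5 - (-2)·-0.361 - (1)·1.425) / (6) = -1.191

(-0.400, 1.723, -1.191)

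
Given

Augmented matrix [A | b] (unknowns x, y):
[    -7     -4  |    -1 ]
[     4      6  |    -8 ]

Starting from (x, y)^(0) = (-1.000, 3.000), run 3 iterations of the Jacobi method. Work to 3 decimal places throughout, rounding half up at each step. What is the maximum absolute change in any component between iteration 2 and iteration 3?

1.397

Iteration 1:
  x = (-1 - (-4)·3.000) / (-7) = -1.571
  y = (-8 - (4)·-1.000) / (6) = -0.667
Iteration 2:
  x = (-1 - (-4)·-0.667) / (-7) = 0.524
  y = (-8 - (4)·-1.571) / (6) = -0.286
Iteration 3:
  x = (-1 - (-4)·-0.286) / (-7) = 0.306
  y = (-8 - (4)·0.524) / (6) = -1.683
Change: (-0.218, -1.397) → max |·| = 1.397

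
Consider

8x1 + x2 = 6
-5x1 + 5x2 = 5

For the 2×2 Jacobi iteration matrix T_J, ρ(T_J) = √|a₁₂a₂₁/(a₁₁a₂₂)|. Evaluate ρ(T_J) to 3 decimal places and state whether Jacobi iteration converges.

0.354

a₁₂a₂₁/(a₁₁a₂₂) = (1)·(-5) / ((8)·(5)) = -0.125000
ρ = √|-0.125000| = √0.125000 = 0.354
ρ < 1, so Jacobi converges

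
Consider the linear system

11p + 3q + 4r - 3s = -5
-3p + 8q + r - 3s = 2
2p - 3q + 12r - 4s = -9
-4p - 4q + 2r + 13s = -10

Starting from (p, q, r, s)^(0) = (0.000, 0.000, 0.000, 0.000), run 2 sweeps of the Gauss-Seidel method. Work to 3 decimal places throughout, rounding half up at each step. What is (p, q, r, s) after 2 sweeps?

Iteration 1:
  p = (-5 - (3)·0.000 - (4)·0.000 - (-3)·0.000) / (11) = -0.455
  q = (2 - (-3)·-0.455 - (1)·0.000 - (-3)·0.000) / (8) = 0.079
  r = (-9 - (2)·-0.455 - (-3)·0.079 - (-4)·0.000) / (12) = -0.654
  s = (-10 - (-4)·-0.455 - (-4)·0.079 - (2)·-0.654) / (13) = -0.784
Iteration 2:
  p = (-5 - (3)·0.079 - (4)·-0.654 - (-3)·-0.784) / (11) = -0.452
  q = (2 - (-3)·-0.452 - (1)·-0.654 - (-3)·-0.784) / (8) = -0.132
  r = (-9 - (2)·-0.452 - (-3)·-0.132 - (-4)·-0.784) / (12) = -0.969
  s = (-10 - (-4)·-0.452 - (-4)·-0.132 - (2)·-0.969) / (13) = -0.800

(-0.452, -0.132, -0.969, -0.800)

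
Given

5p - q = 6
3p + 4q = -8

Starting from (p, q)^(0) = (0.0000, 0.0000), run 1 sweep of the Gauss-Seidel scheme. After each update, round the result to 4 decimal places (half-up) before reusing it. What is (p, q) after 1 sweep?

Iteration 1:
  p = (6 - (-1)·0.0000) / (5) = 1.2000
  q = (-8 - (3)·1.2000) / (4) = -2.9000

(1.2000, -2.9000)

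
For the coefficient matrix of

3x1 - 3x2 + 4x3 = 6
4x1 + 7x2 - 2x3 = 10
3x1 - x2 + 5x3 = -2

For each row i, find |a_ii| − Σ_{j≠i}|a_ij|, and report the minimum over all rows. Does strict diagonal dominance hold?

-4

row 1: |3| − (3+4) = -4
row 2: |7| − (4+2) = 1
row 3: |5| − (3+1) = 1
minimum over rows = -4 → not strictly diagonally dominant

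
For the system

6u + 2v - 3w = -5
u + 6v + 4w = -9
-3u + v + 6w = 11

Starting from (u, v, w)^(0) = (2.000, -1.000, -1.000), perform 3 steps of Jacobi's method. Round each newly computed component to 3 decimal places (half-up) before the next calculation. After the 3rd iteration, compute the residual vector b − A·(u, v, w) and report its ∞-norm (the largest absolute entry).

Iteration 1:
  u = (-5 - (2)·-1.000 - (-3)·-1.000) / (6) = -1.000
  v = (-9 - (1)·2.000 - (4)·-1.000) / (6) = -1.167
  w = (11 - (-3)·2.000 - (1)·-1.000) / (6) = 3.000
Iteration 2:
  u = (-5 - (2)·-1.167 - (-3)·3.000) / (6) = 1.056
  v = (-9 - (1)·-1.000 - (4)·3.000) / (6) = -3.333
  w = (11 - (-3)·-1.000 - (1)·-1.167) / (6) = 1.528
Iteration 3:
  u = (-5 - (2)·-3.333 - (-3)·1.528) / (6) = 1.042
  v = (-9 - (1)·1.056 - (4)·1.528) / (6) = -2.695
  w = (11 - (-3)·1.056 - (1)·-3.333) / (6) = 2.917
Residual b − A·x = (2.889, -5.540, -0.681); ∞-norm = 5.540

5.540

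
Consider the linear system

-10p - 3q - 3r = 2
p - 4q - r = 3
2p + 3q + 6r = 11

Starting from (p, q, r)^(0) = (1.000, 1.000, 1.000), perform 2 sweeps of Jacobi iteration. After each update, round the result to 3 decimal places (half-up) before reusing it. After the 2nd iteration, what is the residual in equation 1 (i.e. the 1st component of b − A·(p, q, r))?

3.075

Iteration 1:
  p = (2 - (-3)·1.000 - (-3)·1.000) / (-10) = -0.800
  q = (3 - (1)·1.000 - (-1)·1.000) / (-4) = -0.750
  r = (11 - (2)·1.000 - (3)·1.000) / (6) = 1.000
Iteration 2:
  p = (2 - (-3)·-0.750 - (-3)·1.000) / (-10) = -0.275
  q = (3 - (1)·-0.800 - (-1)·1.000) / (-4) = -1.200
  r = (11 - (2)·-0.800 - (3)·-0.750) / (6) = 2.475
Residual b − A·x = (3.075, 0.950, 0.300)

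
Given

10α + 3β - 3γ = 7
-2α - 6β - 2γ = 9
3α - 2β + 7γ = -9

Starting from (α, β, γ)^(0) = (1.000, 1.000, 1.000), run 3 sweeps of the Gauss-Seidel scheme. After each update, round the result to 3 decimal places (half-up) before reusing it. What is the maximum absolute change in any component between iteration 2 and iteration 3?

Iteration 1:
  α = (7 - (3)·1.000 - (-3)·1.000) / (10) = 0.700
  β = (9 - (-2)·0.700 - (-2)·1.000) / (-6) = -2.067
  γ = (-9 - (3)·0.700 - (-2)·-2.067) / (7) = -2.176
Iteration 2:
  α = (7 - (3)·-2.067 - (-3)·-2.176) / (10) = 0.667
  β = (9 - (-2)·0.667 - (-2)·-2.176) / (-6) = -0.997
  γ = (-9 - (3)·0.667 - (-2)·-0.997) / (7) = -1.856
Iteration 3:
  α = (7 - (3)·-0.997 - (-3)·-1.856) / (10) = 0.442
  β = (9 - (-2)·0.442 - (-2)·-1.856) / (-6) = -1.029
  γ = (-9 - (3)·0.442 - (-2)·-1.029) / (7) = -1.769
Change: (-0.225, -0.032, 0.087) → max |·| = 0.225

0.225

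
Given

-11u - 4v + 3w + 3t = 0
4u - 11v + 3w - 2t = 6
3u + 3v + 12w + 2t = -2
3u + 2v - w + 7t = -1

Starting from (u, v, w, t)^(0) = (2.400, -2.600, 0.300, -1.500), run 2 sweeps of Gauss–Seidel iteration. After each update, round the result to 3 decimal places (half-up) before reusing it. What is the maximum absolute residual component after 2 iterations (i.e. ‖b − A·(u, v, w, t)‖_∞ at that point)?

Iteration 1:
  u = (0 - (-4)·-2.600 - (3)·0.300 - (3)·-1.500) / (-11) = 0.618
  v = (6 - (4)·0.618 - (3)·0.300 - (-2)·-1.500) / (-11) = 0.034
  w = (-2 - (3)·0.618 - (3)·0.034 - (2)·-1.500) / (12) = -0.080
  t = (-1 - (3)·0.618 - (2)·0.034 - (-1)·-0.080) / (7) = -0.429
Iteration 2:
  u = (0 - (-4)·0.034 - (3)·-0.080 - (3)·-0.429) / (-11) = -0.151
  v = (6 - (4)·-0.151 - (3)·-0.080 - (-2)·-0.429) / (-11) = -0.544
  w = (-2 - (3)·-0.151 - (3)·-0.544 - (2)·-0.429) / (12) = 0.079
  t = (-1 - (3)·-0.151 - (2)·-0.544 - (-1)·0.079) / (7) = 0.089
Residual b − A·x = (-4.341, 0.561, -1.041, -0.003); ∞-norm = 4.341

4.341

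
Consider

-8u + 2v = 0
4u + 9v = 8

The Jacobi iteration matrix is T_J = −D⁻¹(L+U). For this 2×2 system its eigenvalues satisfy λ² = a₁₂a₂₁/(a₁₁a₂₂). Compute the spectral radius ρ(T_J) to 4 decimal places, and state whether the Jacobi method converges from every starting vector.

0.3333

a₁₂a₂₁/(a₁₁a₂₂) = (2)·(4) / ((-8)·(9)) = -0.111111
ρ = √|-0.111111| = √0.111111 = 0.3333
ρ < 1, so Jacobi converges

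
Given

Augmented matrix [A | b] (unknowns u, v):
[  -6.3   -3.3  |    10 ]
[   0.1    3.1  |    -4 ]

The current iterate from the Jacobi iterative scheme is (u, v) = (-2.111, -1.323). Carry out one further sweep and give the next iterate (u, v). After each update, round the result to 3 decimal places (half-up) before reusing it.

(-0.894, -1.222)

One sweep:
  u = (10 - (-3.3)·-1.323) / (-6.3) = -0.894
  v = (-4 - (0.1)·-2.111) / (3.1) = -1.222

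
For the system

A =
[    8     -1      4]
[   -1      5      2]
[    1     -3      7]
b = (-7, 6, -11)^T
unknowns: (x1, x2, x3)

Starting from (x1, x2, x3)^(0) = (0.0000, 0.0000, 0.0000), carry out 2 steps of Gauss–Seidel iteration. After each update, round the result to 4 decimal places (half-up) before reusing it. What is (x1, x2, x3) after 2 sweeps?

Iteration 1:
  x1 = (-7 - (-1)·0.0000 - (4)·0.0000) / (8) = -0.8750
  x2 = (6 - (-1)·-0.8750 - (2)·0.0000) / (5) = 1.0250
  x3 = (-11 - (1)·-0.8750 - (-3)·1.0250) / (7) = -1.0071
Iteration 2:
  x1 = (-7 - (-1)·1.0250 - (4)·-1.0071) / (8) = -0.2433
  x2 = (6 - (-1)·-0.2433 - (2)·-1.0071) / (5) = 1.5542
  x3 = (-11 - (1)·-0.2433 - (-3)·1.5542) / (7) = -0.8706

(-0.2433, 1.5542, -0.8706)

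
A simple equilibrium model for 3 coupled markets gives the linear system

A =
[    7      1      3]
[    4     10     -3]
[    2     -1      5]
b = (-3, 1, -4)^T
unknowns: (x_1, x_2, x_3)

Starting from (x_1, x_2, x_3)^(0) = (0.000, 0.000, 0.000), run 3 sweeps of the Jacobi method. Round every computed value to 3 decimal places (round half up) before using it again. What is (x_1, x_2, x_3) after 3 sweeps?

Iteration 1:
  x_1 = (-3 - (1)·0.000 - (3)·0.000) / (7) = -0.429
  x_2 = (1 - (4)·0.000 - (-3)·0.000) / (10) = 0.100
  x_3 = (-4 - (2)·0.000 - (-1)·0.000) / (5) = -0.800
Iteration 2:
  x_1 = (-3 - (1)·0.100 - (3)·-0.800) / (7) = -0.100
  x_2 = (1 - (4)·-0.429 - (-3)·-0.800) / (10) = 0.032
  x_3 = (-4 - (2)·-0.429 - (-1)·0.100) / (5) = -0.608
Iteration 3:
  x_1 = (-3 - (1)·0.032 - (3)·-0.608) / (7) = -0.173
  x_2 = (1 - (4)·-0.100 - (-3)·-0.608) / (10) = -0.042
  x_3 = (-4 - (2)·-0.100 - (-1)·0.032) / (5) = -0.754

(-0.173, -0.042, -0.754)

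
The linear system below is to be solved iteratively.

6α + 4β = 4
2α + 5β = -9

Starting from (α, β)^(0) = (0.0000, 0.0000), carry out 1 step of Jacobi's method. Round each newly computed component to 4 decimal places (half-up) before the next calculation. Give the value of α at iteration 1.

Iteration 1:
  α = (4 - (4)·0.0000) / (6) = 0.6667
  β = (-9 - (2)·0.0000) / (5) = -1.8000

0.6667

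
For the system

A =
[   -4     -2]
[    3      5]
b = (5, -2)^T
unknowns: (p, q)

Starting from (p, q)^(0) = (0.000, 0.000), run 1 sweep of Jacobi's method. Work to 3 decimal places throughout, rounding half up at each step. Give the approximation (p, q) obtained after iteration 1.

Iteration 1:
  p = (5 - (-2)·0.000) / (-4) = -1.250
  q = (-2 - (3)·0.000) / (5) = -0.400

(-1.250, -0.400)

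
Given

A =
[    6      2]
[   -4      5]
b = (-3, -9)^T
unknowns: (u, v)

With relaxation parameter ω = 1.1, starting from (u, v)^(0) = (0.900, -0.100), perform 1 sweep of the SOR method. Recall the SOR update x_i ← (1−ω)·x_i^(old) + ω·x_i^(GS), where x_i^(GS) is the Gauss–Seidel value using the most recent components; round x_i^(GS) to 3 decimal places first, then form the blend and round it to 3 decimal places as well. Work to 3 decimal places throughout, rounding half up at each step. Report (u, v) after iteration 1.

Iteration 1:
  u: GS value = (-3 - (2)·-0.100) / (6) = -0.467;  u ← (1−ω)·0.900 + ω·-0.467 = -0.604
  v: GS value = (-9 - (-4)·-0.604) / (5) = -2.283;  v ← (1−ω)·-0.100 + ω·-2.283 = -2.501

(-0.604, -2.501)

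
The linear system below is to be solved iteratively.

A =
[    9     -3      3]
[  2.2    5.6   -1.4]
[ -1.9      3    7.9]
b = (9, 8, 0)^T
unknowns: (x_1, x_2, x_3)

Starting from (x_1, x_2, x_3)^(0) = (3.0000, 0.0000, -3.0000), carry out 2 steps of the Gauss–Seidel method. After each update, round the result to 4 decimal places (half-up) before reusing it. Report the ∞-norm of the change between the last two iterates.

1.3556

Iteration 1:
  x_1 = (9 - (-3)·0.0000 - (3)·-3.0000) / (9) = 2.0000
  x_2 = (8 - (2.2)·2.0000 - (-1.4)·-3.0000) / (5.6) = -0.1071
  x_3 = (0 - (-1.9)·2.0000 - (3)·-0.1071) / (7.9) = 0.5217
Iteration 2:
  x_1 = (9 - (-3)·-0.1071 - (3)·0.5217) / (9) = 0.7904
  x_2 = (8 - (2.2)·0.7904 - (-1.4)·0.5217) / (5.6) = 1.2485
  x_3 = (0 - (-1.9)·0.7904 - (3)·1.2485) / (7.9) = -0.2840
Change: (-1.2096, 1.3556, -0.8057) → max |·| = 1.3556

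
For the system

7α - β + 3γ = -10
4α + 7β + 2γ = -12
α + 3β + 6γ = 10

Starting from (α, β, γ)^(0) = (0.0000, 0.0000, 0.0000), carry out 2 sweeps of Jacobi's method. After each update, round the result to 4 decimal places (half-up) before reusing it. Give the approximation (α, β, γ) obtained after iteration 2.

(-2.3878, -1.3741, 2.7619)

Iteration 1:
  α = (-10 - (-1)·0.0000 - (3)·0.0000) / (7) = -1.4286
  β = (-12 - (4)·0.0000 - (2)·0.0000) / (7) = -1.7143
  γ = (10 - (1)·0.0000 - (3)·0.0000) / (6) = 1.6667
Iteration 2:
  α = (-10 - (-1)·-1.7143 - (3)·1.6667) / (7) = -2.3878
  β = (-12 - (4)·-1.4286 - (2)·1.6667) / (7) = -1.3741
  γ = (10 - (1)·-1.4286 - (3)·-1.7143) / (6) = 2.7619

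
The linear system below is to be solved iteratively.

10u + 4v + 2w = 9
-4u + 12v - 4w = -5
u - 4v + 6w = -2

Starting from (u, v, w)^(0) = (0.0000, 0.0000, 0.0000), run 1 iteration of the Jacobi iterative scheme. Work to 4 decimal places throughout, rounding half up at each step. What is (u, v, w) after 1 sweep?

Iteration 1:
  u = (9 - (4)·0.0000 - (2)·0.0000) / (10) = 0.9000
  v = (-5 - (-4)·0.0000 - (-4)·0.0000) / (12) = -0.4167
  w = (-2 - (1)·0.0000 - (-4)·0.0000) / (6) = -0.3333

(0.9000, -0.4167, -0.3333)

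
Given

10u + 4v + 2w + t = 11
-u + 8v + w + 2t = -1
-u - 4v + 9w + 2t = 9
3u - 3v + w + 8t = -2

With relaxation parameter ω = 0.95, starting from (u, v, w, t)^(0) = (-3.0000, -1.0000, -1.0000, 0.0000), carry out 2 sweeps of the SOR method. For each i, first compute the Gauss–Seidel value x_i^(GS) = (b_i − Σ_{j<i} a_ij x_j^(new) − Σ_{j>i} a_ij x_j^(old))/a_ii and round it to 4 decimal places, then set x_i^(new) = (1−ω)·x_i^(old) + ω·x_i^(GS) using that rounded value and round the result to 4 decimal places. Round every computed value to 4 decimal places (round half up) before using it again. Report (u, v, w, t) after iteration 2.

Iteration 1:
  u: GS value = (11 - (4)·-1.0000 - (2)·-1.0000 - (1)·0.0000) / (10) = 1.7000;  u ← (1−ω)·-3.0000 + ω·1.7000 = 1.4650
  v: GS value = (-1 - (-1)·1.4650 - (1)·-1.0000 - (2)·0.0000) / (8) = 0.1831;  v ← (1−ω)·-1.0000 + ω·0.1831 = 0.1239
  w: GS value = (9 - (-1)·1.4650 - (-4)·0.1239 - (2)·0.0000) / (9) = 1.2178;  w ← (1−ω)·-1.0000 + ω·1.2178 = 1.1069
  t: GS value = (-2 - (3)·1.4650 - (-3)·0.1239 - (1)·1.1069) / (8) = -0.8913;  t ← (1−ω)·0.0000 + ω·-0.8913 = -0.8467
Iteration 2:
  u: GS value = (11 - (4)·0.1239 - (2)·1.1069 - (1)·-0.8467) / (10) = 0.9137;  u ← (1−ω)·1.4650 + ω·0.9137 = 0.9413
  v: GS value = (-1 - (-1)·0.9413 - (1)·1.1069 - (2)·-0.8467) / (8) = 0.0660;  v ← (1−ω)·0.1239 + ω·0.0660 = 0.0689
  w: GS value = (9 - (-1)·0.9413 - (-4)·0.0689 - (2)·-0.8467) / (9) = 1.3234;  w ← (1−ω)·1.1069 + ω·1.3234 = 1.3126
  t: GS value = (-2 - (3)·0.9413 - (-3)·0.0689 - (1)·1.3126) / (8) = -0.7412;  t ← (1−ω)·-0.8467 + ω·-0.7412 = -0.7465

(0.9413, 0.0689, 1.3126, -0.7465)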